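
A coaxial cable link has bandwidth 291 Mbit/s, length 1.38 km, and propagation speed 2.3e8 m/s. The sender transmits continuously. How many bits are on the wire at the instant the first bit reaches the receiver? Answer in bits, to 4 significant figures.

Propagation delay = 1380 / 2.3e+08 = 6e-06 s.
BDP = R × t_prop = 291000000 × 6e-06 = 1746 bits.

1746 bits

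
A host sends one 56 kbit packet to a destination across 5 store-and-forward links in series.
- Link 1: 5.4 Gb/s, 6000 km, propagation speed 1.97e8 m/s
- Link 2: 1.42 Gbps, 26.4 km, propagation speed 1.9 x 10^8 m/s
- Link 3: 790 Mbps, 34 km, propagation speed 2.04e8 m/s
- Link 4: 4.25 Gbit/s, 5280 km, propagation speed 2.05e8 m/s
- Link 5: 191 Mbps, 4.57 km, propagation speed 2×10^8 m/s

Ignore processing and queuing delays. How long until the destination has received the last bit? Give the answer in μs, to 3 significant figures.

L = 56000 bits.
Transmission delays (L/R per hop): 10.3704, 39.4366, 70.8861, 13.1765, 293.194 μs; sum = 427.063 μs.
Propagation delays (d/s per hop): 30456.9, 138.947, 166.667, 25756.1, 22.85 μs; sum = 56541.4 μs.
End-to-end = 57000 μs.

57000 μs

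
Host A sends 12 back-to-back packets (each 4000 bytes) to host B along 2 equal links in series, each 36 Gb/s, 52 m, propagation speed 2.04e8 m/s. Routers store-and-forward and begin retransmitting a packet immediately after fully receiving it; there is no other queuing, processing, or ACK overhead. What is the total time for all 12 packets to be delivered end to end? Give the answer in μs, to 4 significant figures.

Per-hop transmission t_tx = L/R = 32000/36000000000 = 0.888889 μs.
Per-hop propagation t_prop = 52/204000000 = 0.254902 μs.
Pipeline fill: first packet needs 2·t_tx to clear all hops; remaining 11 packets each add one t_tx.
Total = (2+12-1)·t_tx + 2·t_prop = 13·0.888889 + 2·0.254902 = 12.07 μs.

12.07 μs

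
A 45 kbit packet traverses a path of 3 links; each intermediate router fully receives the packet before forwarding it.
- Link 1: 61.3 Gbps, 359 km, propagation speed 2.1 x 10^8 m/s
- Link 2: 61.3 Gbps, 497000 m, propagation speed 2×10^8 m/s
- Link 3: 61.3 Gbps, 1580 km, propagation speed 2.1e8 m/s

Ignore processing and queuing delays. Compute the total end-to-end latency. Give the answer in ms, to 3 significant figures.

L = 45000 bits.
Transmission delay per hop = L/R = 45000/61300000000 = 0.000734095 ms; 3 hops → 0.00220228 ms.
Propagation delays (d/s per hop): 1.70952, 2.485, 7.52381 ms; sum = 11.7183 ms.
End-to-end = 11.7 ms.

11.7 ms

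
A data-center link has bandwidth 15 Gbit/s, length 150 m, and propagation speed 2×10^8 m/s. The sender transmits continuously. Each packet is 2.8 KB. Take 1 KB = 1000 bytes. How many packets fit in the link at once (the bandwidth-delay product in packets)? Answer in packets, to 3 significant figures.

Propagation delay = 150 / 200000000 = 7.5e-07 s.
BDP = R × t_prop = 15000000000 × 7.5e-07 = 11250 bits.
In packets of 22400 bits: 0.502 packets.

0.502 packets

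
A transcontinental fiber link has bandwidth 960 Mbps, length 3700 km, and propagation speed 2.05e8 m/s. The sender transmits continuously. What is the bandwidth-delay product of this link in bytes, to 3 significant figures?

Propagation delay = 3700000 / 2.05e+08 = 0.0180488 s.
BDP = R × t_prop = 960000000 × 0.0180488 = 17326800 bits.
In bytes: 17326800/8 = 2170000 bytes.

2170000 bytes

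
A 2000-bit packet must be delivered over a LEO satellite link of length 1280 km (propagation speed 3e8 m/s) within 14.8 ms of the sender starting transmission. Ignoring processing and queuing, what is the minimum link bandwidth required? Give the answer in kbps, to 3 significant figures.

Propagation delay = 1280000 / 300000000 = 4.26667 ms.
Transmission budget = 14.8 − 4.26667 = 10.5333 ms.
R ≥ L / t_tx = 2000 bits / 0.0105333 s = 190 kbps.

190 kbps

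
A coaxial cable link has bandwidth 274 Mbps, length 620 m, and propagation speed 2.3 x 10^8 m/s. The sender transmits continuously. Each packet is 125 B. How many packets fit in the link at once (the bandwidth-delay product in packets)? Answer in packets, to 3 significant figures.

Propagation delay = 620 / 2.3e+08 = 2.69565e-06 s.
BDP = R × t_prop = 274000000 × 2.69565e-06 = 738.609 bits.
In packets of 1000 bits: 0.739 packets.

0.739 packets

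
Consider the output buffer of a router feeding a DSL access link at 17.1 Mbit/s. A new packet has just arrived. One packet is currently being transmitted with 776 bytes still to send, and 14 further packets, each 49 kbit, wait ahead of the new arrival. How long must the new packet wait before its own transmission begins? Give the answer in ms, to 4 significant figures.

40.48 ms

Each queued packet: L/R = 49000/17100000 = 2.8655 ms.
14 queued → 40.117 ms.
Plus remaining 6208 bits of current packet: 0.363041 ms.
Queuing delay = 40.48 ms.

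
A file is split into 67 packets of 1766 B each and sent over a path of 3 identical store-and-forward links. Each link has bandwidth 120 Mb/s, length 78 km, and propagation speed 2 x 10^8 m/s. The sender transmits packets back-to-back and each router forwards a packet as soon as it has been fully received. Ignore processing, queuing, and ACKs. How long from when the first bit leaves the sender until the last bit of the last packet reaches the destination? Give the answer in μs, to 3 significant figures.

Per-hop transmission t_tx = L/R = 14128/120000000 = 117.733 μs.
Per-hop propagation t_prop = 78000/200000000 = 390 μs.
Pipeline fill: first packet needs 3·t_tx to clear all hops; remaining 66 packets each add one t_tx.
Total = (3+67-1)·t_tx + 3·t_prop = 69·117.733 + 3·390 = 9290 μs.

9290 μs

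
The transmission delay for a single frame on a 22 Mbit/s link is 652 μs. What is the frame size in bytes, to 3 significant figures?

1790 bytes

L = R × t_tx = 22000000 b/s × 0.000652 s = 14344 bits.
In bytes: 14344 / 8 = 1790 bytes.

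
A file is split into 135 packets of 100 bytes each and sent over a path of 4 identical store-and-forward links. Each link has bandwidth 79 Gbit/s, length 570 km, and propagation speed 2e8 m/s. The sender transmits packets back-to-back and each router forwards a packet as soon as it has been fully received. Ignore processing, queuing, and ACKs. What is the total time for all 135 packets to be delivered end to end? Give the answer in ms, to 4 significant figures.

Per-hop transmission t_tx = L/R = 800/79000000000 = 1.01266e-05 ms.
Per-hop propagation t_prop = 570000/200000000 = 2.85 ms.
Pipeline fill: first packet needs 4·t_tx to clear all hops; remaining 134 packets each add one t_tx.
Total = (4+135-1)·t_tx + 4·t_prop = 138·1.01266e-05 + 4·2.85 = 11.40 ms.

11.40 ms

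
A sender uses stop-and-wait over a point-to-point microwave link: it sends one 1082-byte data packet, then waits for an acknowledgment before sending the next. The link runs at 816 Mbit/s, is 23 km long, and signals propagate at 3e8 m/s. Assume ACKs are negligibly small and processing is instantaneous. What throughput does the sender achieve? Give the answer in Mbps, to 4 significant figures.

52.80 Mbps

t_tx = L/R = 8656/816000000 = 1.06078e-05 s.
t_prop = 23000/300000000 = 7.66667e-05 s; RTT = 0.000153333 s.
Cycle = t_tx + RTT = 0.000163941 s.
Throughput = L / cycle = 8656 / 0.000163941 = 52.80 Mbps.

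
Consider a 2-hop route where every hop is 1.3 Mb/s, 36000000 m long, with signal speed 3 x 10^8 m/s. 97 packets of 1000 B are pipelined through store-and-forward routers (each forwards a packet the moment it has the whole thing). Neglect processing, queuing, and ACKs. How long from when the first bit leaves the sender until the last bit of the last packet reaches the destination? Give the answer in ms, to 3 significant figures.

Per-hop transmission t_tx = L/R = 8000/1300000 = 6.15385 ms.
Per-hop propagation t_prop = 36000000/300000000 = 120 ms.
Pipeline fill: first packet needs 2·t_tx to clear all hops; remaining 96 packets each add one t_tx.
Total = (2+97-1)·t_tx + 2·t_prop = 98·6.15385 + 2·120 = 843 ms.

843 ms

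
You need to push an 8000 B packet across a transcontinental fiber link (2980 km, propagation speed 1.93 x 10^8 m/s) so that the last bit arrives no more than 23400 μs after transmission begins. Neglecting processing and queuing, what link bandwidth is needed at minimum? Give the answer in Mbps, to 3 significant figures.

8.04 Mbps

L = 64000 bits.
Propagation delay = 2980000 / 193000000 = 15440.4 μs.
Transmission budget = 23400 − 15440.4 = 7959.59 μs.
R ≥ L / t_tx = 64000 bits / 0.00795959 s = 8.04 Mbps.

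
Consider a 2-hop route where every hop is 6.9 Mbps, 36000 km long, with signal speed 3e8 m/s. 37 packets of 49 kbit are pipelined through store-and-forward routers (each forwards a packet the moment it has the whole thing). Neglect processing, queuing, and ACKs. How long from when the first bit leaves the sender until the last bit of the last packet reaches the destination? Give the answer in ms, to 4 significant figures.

509.9 ms

Per-hop transmission t_tx = L/R = 49000/6900000 = 7.10145 ms.
Per-hop propagation t_prop = 36000000/300000000 = 120 ms.
Pipeline fill: first packet needs 2·t_tx to clear all hops; remaining 36 packets each add one t_tx.
Total = (2+37-1)·t_tx + 2·t_prop = 38·7.10145 + 2·120 = 509.9 ms.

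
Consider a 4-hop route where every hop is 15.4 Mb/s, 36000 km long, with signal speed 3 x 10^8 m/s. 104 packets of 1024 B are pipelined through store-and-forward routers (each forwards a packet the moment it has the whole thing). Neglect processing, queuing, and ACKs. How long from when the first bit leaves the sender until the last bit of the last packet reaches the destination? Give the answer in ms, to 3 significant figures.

537 ms

Per-hop transmission t_tx = L/R = 8192/15400000 = 0.531948 ms.
Per-hop propagation t_prop = 36000000/300000000 = 120 ms.
Pipeline fill: first packet needs 4·t_tx to clear all hops; remaining 103 packets each add one t_tx.
Total = (4+104-1)·t_tx + 4·t_prop = 107·0.531948 + 4·120 = 537 ms.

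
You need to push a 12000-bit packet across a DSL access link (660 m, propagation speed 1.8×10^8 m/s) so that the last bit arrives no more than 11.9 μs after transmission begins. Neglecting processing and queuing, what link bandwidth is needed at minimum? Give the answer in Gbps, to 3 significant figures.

Propagation delay = 660 / 180000000 = 3.66667 μs.
Transmission budget = 11.9 − 3.66667 = 8.23333 μs.
R ≥ L / t_tx = 12000 bits / 8.23333e-06 s = 1.46 Gbps.

1.46 Gbps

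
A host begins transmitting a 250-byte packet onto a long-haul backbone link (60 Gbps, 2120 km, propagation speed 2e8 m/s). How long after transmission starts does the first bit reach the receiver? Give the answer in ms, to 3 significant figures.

10.6 ms

First bit experiences only propagation delay: d/s = 2120000/200000000 = 10.6 ms.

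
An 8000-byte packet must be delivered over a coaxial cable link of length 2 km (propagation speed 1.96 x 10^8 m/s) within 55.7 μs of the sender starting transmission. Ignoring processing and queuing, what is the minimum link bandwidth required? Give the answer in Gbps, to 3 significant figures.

1.41 Gbps

L = 64000 bits.
Propagation delay = 2000 / 196000000 = 10.2041 μs.
Transmission budget = 55.7 − 10.2041 = 45.4959 μs.
R ≥ L / t_tx = 64000 bits / 4.54959e-05 s = 1.41 Gbps.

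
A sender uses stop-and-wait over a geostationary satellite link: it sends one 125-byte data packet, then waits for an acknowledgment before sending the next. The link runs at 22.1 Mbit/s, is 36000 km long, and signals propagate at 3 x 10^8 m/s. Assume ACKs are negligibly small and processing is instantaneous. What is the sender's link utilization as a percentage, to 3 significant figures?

0.0189 %

t_tx = L/R = 1000/22100000 = 4.52489e-05 s.
t_prop = 36000000/300000000 = 0.12 s; RTT = 0.24 s.
Cycle = t_tx + RTT = 0.240045 s.
Utilization = t_tx / cycle = 4.52489e-05/0.240045 = 0.0189 %.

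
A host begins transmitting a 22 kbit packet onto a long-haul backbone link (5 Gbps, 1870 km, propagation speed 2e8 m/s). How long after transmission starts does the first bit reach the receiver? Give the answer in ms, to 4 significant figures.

First bit experiences only propagation delay: d/s = 1870000/200000000 = 9.350 ms.

9.350 ms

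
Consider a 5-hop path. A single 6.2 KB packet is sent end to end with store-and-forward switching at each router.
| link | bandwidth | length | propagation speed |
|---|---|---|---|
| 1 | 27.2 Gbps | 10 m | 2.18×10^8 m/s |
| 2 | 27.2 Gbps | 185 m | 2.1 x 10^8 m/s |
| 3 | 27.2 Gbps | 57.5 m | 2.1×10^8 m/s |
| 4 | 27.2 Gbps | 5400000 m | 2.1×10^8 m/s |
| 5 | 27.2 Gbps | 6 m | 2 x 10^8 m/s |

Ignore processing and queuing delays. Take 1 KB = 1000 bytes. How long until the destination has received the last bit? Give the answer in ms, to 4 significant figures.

L = 49600 bits.
Transmission delay per hop = L/R = 49600/27200000000 = 0.00182353 ms; 5 hops → 0.00911765 ms.
Propagation delays (d/s per hop): 4.58716e-05, 0.000880952, 0.00027381, 25.7143, 3e-05 ms; sum = 25.7155 ms.
End-to-end = 25.72 ms.

25.72 ms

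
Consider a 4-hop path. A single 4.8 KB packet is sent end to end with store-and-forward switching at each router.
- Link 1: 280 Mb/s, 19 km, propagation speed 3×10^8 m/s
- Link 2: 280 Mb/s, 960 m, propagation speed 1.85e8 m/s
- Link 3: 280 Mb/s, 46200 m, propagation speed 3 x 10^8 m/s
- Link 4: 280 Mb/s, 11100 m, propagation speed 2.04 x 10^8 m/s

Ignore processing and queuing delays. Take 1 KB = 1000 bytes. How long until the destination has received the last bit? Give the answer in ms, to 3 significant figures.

0.826 ms

L = 38400 bits.
Transmission delay per hop = L/R = 38400/280000000 = 0.137143 ms; 4 hops → 0.548571 ms.
Propagation delays (d/s per hop): 0.0633333, 0.00518919, 0.154, 0.0544118 ms; sum = 0.276934 ms.
End-to-end = 0.826 ms.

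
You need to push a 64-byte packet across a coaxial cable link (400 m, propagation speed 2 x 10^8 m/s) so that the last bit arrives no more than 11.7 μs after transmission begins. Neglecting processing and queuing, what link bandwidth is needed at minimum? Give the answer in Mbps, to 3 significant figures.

L = 512 bits.
Propagation delay = 400 / 200000000 = 2 μs.
Transmission budget = 11.7 − 2 = 9.7 μs.
R ≥ L / t_tx = 512 bits / 9.7e-06 s = 52.8 Mbps.

52.8 Mbps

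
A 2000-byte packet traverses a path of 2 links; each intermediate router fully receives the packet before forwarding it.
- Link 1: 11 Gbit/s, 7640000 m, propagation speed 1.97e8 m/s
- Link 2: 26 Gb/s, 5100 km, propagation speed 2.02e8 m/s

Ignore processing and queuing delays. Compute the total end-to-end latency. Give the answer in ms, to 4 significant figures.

L = 2000 × 8 = 16000 bits.
Transmission delays (L/R per hop): 0.00145455, 0.000615385 ms; sum = 0.00206993 ms.
Propagation delays (d/s per hop): 38.7817, 25.2475 ms; sum = 64.0293 ms.
End-to-end = 64.03 ms.

64.03 ms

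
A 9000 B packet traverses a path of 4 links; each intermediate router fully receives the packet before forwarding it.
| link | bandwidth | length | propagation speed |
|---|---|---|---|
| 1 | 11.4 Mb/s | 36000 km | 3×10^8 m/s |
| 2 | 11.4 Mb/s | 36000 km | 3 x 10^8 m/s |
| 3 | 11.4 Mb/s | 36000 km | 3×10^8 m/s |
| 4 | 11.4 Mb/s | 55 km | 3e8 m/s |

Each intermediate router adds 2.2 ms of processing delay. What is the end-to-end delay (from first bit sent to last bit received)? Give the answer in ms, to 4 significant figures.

L = 9000 × 8 = 72000 bits.
Transmission delay per hop = L/R = 72000/11400000 = 6.31579 ms; 4 hops → 25.2632 ms.
Propagation delays (d/s per hop): 120, 120, 120, 0.183333 ms; sum = 360.183 ms.
Processing at 3 router(s): 3 × 2.2 ms = 6.6 ms.
End-to-end = 392.0 ms.

392.0 ms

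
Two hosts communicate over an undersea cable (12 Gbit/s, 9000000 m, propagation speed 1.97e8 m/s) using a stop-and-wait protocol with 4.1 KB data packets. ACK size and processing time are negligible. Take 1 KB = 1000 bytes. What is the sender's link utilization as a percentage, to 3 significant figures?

t_tx = L/R = 32800/12000000000 = 2.73333e-06 s.
t_prop = 9000000/197000000 = 0.0456853 s; RTT = 0.0913706 s.
Cycle = t_tx + RTT = 0.0913733 s.
Utilization = t_tx / cycle = 2.73333e-06/0.0913733 = 0.00299 %.

0.00299 %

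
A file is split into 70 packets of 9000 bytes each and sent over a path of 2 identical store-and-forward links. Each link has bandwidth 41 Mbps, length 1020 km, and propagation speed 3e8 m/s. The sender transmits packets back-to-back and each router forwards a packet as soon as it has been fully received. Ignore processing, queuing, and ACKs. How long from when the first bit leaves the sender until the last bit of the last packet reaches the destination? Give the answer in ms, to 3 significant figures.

Per-hop transmission t_tx = L/R = 72000/41000000 = 1.7561 ms.
Per-hop propagation t_prop = 1020000/300000000 = 3.4 ms.
Pipeline fill: first packet needs 2·t_tx to clear all hops; remaining 69 packets each add one t_tx.
Total = (2+70-1)·t_tx + 2·t_prop = 71·1.7561 + 2·3.4 = 131 ms.

131 ms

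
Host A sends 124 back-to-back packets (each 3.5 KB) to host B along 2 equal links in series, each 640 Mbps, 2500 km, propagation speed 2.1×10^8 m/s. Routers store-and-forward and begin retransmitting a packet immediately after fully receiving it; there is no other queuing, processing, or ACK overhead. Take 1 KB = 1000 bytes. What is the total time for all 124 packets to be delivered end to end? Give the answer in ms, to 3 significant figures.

29.3 ms

Per-hop transmission t_tx = L/R = 28000/640000000 = 0.04375 ms.
Per-hop propagation t_prop = 2500000/210000000 = 11.9048 ms.
Pipeline fill: first packet needs 2·t_tx to clear all hops; remaining 123 packets each add one t_tx.
Total = (2+124-1)·t_tx + 2·t_prop = 125·0.04375 + 2·11.9048 = 29.3 ms.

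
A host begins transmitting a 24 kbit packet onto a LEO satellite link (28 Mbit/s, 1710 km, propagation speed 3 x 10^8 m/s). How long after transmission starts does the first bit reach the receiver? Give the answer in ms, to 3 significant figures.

First bit experiences only propagation delay: d/s = 1710000/300000000 = 5.70 ms.

5.70 ms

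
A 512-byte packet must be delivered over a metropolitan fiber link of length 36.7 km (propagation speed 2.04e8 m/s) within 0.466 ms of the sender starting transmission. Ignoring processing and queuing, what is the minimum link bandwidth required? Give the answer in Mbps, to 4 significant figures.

14.32 Mbps

L = 4096 bits.
Propagation delay = 36700 / 204000000 = 0.179902 ms.
Transmission budget = 0.466 − 0.179902 = 0.286098 ms.
R ≥ L / t_tx = 4096 bits / 0.000286098 s = 14.32 Mbps.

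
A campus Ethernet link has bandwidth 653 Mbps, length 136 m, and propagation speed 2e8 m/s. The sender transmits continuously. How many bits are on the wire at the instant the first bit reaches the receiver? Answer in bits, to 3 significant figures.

444 bits

Propagation delay = 136 / 200000000 = 6.8e-07 s.
BDP = R × t_prop = 653000000 × 6.8e-07 = 444.04 bits.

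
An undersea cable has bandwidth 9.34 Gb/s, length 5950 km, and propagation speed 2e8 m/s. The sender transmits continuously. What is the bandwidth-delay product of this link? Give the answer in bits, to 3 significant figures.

Propagation delay = 5950000 / 200000000 = 0.02975 s.
BDP = R × t_prop = 9340000000 × 0.02975 = 277865000 bits.

278000000 bits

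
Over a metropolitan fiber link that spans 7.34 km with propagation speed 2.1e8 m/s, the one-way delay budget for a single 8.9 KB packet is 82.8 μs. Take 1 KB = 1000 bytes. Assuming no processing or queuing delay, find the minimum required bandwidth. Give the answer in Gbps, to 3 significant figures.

1.49 Gbps

L = 71200 bits.
Propagation delay = 7340 / 210000000 = 34.9524 μs.
Transmission budget = 82.8 − 34.9524 = 47.8476 μs.
R ≥ L / t_tx = 71200 bits / 4.78476e-05 s = 1.49 Gbps.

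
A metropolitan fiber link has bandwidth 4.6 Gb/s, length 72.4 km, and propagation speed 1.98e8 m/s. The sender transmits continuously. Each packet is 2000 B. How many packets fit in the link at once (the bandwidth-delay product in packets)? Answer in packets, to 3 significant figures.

Propagation delay = 72400 / 198000000 = 0.000365657 s.
BDP = R × t_prop = 4600000000 × 0.000365657 = 1682020 bits.
In packets of 16000 bits: 105 packets.

105 packets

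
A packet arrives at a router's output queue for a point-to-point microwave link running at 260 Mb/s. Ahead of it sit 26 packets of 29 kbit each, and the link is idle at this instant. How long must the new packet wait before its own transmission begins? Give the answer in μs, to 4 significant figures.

2900 μs

Each queued packet: L/R = 29000/260000000 = 111.538 μs.
26 queued → 2900 μs.
Queuing delay = 2900 μs.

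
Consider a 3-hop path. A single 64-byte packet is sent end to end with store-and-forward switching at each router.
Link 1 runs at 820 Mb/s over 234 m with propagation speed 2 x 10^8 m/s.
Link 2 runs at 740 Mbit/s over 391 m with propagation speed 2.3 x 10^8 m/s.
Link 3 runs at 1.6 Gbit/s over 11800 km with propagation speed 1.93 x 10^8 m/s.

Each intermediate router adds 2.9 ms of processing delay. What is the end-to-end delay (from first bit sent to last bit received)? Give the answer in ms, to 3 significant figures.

L = 64 × 8 = 512 bits.
Transmission delays (L/R per hop): 0.00062439, 0.000691892, 0.00032 ms; sum = 0.00163628 ms.
Propagation delays (d/s per hop): 0.00117, 0.0017, 61.1399 ms; sum = 61.1428 ms.
Processing at 2 router(s): 2 × 2.9 ms = 5.8 ms.
End-to-end = 66.9 ms.

66.9 ms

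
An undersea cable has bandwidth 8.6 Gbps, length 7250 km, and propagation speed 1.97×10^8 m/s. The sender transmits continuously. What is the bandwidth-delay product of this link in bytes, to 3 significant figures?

39600000 bytes

Propagation delay = 7250000 / 197000000 = 0.036802 s.
BDP = R × t_prop = 8600000000 × 0.036802 = 316497000 bits.
In bytes: 316497000/8 = 39600000 bytes.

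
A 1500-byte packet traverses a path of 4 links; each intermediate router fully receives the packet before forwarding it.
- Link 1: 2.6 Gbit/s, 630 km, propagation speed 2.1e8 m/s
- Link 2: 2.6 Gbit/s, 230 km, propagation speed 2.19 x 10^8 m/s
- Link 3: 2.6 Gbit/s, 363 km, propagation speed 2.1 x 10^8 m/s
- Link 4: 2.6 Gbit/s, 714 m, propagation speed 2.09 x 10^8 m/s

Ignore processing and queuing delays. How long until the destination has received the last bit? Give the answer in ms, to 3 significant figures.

L = 1500 × 8 = 12000 bits.
Transmission delay per hop = L/R = 12000/2600000000 = 0.00461538 ms; 4 hops → 0.0184615 ms.
Propagation delays (d/s per hop): 3, 1.05023, 1.72857, 0.00341627 ms; sum = 5.78222 ms.
End-to-end = 5.80 ms.

5.80 ms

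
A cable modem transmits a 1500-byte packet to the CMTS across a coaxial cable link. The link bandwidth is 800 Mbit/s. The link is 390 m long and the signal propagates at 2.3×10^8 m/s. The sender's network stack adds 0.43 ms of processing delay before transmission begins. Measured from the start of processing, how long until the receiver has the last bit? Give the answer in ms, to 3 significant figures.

0.447 ms

L = 1500 × 8 = 12000 bits.
Transmission delay = L/R = 12000 / 800000000 = 0.015 ms.
Propagation delay = d/s = 390 m / 2.3e+08 m/s = 0.00169565 ms.
Plus processing delay 0.43 ms = 0.43 ms.
Total = 0.447 ms.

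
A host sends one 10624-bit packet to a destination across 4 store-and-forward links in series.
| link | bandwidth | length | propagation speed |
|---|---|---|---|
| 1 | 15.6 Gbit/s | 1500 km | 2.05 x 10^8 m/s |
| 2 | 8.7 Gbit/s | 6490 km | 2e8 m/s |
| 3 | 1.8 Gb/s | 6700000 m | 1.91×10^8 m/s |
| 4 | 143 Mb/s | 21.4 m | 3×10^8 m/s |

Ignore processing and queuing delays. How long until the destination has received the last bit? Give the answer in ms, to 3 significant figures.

Transmission delays (L/R per hop): 0.000681026, 0.00122115, 0.00590222, 0.0742937 ms; sum = 0.0820981 ms.
Propagation delays (d/s per hop): 7.31707, 32.45, 35.0785, 7.13333e-05 ms; sum = 74.8457 ms.
End-to-end = 74.9 ms.

74.9 ms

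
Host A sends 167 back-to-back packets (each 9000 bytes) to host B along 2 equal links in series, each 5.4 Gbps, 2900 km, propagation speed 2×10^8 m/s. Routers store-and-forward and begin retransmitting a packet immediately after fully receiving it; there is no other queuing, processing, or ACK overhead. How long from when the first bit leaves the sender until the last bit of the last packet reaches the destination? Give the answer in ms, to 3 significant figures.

Per-hop transmission t_tx = L/R = 72000/5400000000 = 0.0133333 ms.
Per-hop propagation t_prop = 2900000/200000000 = 14.5 ms.
Pipeline fill: first packet needs 2·t_tx to clear all hops; remaining 166 packets each add one t_tx.
Total = (2+167-1)·t_tx + 2·t_prop = 168·0.0133333 + 2·14.5 = 31.2 ms.

31.2 ms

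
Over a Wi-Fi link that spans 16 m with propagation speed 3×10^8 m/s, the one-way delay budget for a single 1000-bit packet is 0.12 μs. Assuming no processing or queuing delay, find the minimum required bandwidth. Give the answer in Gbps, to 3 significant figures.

15.0 Gbps

Propagation delay = 16 / 300000000 = 0.0533333 μs.
Transmission budget = 0.12 − 0.0533333 = 0.0666667 μs.
R ≥ L / t_tx = 1000 bits / 6.66667e-08 s = 15.0 Gbps.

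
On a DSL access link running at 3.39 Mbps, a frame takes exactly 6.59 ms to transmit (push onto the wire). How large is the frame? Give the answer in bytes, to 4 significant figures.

2793 bytes

L = R × t_tx = 3390000 b/s × 0.00659 s = 22340.1 bits.
In bytes: 22340.1 / 8 = 2793 bytes.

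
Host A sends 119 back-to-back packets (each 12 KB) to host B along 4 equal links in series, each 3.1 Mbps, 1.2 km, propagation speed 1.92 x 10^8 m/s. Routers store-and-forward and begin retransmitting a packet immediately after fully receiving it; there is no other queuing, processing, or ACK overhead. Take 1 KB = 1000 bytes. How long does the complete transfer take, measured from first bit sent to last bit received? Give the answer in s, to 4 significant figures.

Per-hop transmission t_tx = L/R = 96000/3100000 = 0.0309677 s.
Per-hop propagation t_prop = 1200/192000000 = 6.25e-06 s.
Pipeline fill: first packet needs 4·t_tx to clear all hops; remaining 118 packets each add one t_tx.
Total = (4+119-1)·t_tx + 4·t_prop = 122·0.0309677 + 4·6.25e-06 = 3.778 s.

3.778 s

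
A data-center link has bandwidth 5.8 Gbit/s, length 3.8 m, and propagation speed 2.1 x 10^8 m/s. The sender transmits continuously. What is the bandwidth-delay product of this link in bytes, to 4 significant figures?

13.12 bytes

Propagation delay = 3.8 / 210000000 = 1.80952e-08 s.
BDP = R × t_prop = 5800000000 × 1.80952e-08 = 104.952 bits.
In bytes: 104.952/8 = 13.12 bytes.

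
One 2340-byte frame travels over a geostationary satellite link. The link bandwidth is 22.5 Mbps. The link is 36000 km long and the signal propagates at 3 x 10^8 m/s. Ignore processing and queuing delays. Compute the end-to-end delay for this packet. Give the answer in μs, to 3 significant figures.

L = 2340 × 8 = 18720 bits.
Transmission delay = L/R = 18720 / 22500000 = 832 μs.
Propagation delay = d/s = 36000000 m / 300000000 m/s = 120000 μs.
Total = 121000 μs.

121000 μs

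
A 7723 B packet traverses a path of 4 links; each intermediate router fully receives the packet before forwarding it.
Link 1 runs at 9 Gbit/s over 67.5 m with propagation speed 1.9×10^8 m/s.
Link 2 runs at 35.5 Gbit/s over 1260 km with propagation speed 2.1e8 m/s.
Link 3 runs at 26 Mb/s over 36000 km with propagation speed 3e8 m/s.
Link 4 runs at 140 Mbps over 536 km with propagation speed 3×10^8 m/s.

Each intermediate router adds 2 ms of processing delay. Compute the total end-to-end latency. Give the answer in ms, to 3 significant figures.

137 ms

L = 7723 × 8 = 61784 bits.
Transmission delays (L/R per hop): 0.00686489, 0.00174039, 2.37631, 0.441314 ms; sum = 2.82623 ms.
Propagation delays (d/s per hop): 0.000355263, 6, 120, 1.78667 ms; sum = 127.787 ms.
Processing at 3 router(s): 3 × 2 ms = 6 ms.
End-to-end = 137 ms.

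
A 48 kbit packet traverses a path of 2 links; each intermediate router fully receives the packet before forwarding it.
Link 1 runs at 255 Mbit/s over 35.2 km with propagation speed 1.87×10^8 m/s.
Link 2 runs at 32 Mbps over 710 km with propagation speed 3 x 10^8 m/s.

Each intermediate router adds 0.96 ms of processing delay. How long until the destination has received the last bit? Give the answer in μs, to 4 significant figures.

5203 μs

L = 48000 bits.
Transmission delays (L/R per hop): 188.235, 1500 μs; sum = 1688.24 μs.
Propagation delays (d/s per hop): 188.235, 2366.67 μs; sum = 2554.9 μs.
Processing at 1 router(s): 1 × 0.96 ms = 960 μs.
End-to-end = 5203 μs.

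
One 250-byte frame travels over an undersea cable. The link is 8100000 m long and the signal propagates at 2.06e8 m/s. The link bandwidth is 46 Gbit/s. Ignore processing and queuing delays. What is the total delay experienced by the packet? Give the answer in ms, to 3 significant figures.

L = 250 × 8 = 2000 bits.
Transmission delay = L/R = 2000 / 46000000000 = 4.34783e-05 ms.
Propagation delay = d/s = 8100000 m / 206000000 m/s = 39.3204 ms.
Total = 39.3 ms.

39.3 ms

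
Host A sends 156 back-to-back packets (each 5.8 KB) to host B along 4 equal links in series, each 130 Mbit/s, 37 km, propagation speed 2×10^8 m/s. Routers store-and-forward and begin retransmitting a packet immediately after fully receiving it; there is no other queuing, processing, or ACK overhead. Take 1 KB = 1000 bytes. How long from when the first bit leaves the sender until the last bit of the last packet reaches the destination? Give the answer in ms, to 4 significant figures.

Per-hop transmission t_tx = L/R = 46400/130000000 = 0.356923 ms.
Per-hop propagation t_prop = 37000/200000000 = 0.185 ms.
Pipeline fill: first packet needs 4·t_tx to clear all hops; remaining 155 packets each add one t_tx.
Total = (4+156-1)·t_tx + 4·t_prop = 159·0.356923 + 4·0.185 = 57.49 ms.

57.49 ms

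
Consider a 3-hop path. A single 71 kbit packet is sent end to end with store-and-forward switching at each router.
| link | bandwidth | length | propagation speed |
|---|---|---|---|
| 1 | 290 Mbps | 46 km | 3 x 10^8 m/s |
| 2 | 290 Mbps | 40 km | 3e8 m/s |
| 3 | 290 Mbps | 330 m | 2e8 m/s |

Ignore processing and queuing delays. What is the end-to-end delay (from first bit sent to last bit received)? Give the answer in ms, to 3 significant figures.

L = 71000 bits.
Transmission delay per hop = L/R = 71000/290000000 = 0.244828 ms; 3 hops → 0.734483 ms.
Propagation delays (d/s per hop): 0.153333, 0.133333, 0.00165 ms; sum = 0.288317 ms.
End-to-end = 1.02 ms.

1.02 ms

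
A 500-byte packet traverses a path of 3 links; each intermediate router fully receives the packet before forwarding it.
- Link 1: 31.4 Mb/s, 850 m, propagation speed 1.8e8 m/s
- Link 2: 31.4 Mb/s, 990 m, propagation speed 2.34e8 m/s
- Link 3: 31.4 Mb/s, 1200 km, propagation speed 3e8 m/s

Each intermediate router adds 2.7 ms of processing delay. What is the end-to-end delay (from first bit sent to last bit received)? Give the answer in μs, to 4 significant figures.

9791 μs

L = 500 × 8 = 4000 bits.
Transmission delay per hop = L/R = 4000/31400000 = 127.389 μs; 3 hops → 382.166 μs.
Propagation delays (d/s per hop): 4.72222, 4.23077, 4000 μs; sum = 4008.95 μs.
Processing at 2 router(s): 2 × 2.7 ms = 5400 μs.
End-to-end = 9791 μs.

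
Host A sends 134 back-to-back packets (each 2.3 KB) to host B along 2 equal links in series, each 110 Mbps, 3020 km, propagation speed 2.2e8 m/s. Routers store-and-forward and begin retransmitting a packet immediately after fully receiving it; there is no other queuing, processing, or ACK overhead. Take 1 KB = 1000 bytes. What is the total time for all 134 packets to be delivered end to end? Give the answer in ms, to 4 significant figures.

50.04 ms

Per-hop transmission t_tx = L/R = 18400/110000000 = 0.167273 ms.
Per-hop propagation t_prop = 3020000/2.2e+08 = 13.7273 ms.
Pipeline fill: first packet needs 2·t_tx to clear all hops; remaining 133 packets each add one t_tx.
Total = (2+134-1)·t_tx + 2·t_prop = 135·0.167273 + 2·13.7273 = 50.04 ms.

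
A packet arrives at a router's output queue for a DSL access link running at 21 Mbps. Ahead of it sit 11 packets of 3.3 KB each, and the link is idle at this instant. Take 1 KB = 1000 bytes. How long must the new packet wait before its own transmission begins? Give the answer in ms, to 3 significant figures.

Each queued packet: L/R = 26400/21000000 = 1.25714 ms.
11 queued → 13.8286 ms.
Queuing delay = 13.8 ms.

13.8 ms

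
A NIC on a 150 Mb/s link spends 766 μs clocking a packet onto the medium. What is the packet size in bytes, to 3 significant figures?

L = R × t_tx = 150000000 b/s × 0.000766 s = 114900 bits.
In bytes: 114900 / 8 = 14400 bytes.

14400 bytes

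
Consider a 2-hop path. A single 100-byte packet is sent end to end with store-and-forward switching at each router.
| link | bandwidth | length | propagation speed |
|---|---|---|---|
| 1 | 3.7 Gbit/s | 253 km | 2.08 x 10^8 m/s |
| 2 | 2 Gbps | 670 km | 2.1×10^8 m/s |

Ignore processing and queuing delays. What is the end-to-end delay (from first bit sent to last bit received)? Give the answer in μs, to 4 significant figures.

4407 μs

L = 100 × 8 = 800 bits.
Transmission delays (L/R per hop): 0.216216, 0.4 μs; sum = 0.616216 μs.
Propagation delays (d/s per hop): 1216.35, 3190.48 μs; sum = 4406.82 μs.
End-to-end = 4407 μs.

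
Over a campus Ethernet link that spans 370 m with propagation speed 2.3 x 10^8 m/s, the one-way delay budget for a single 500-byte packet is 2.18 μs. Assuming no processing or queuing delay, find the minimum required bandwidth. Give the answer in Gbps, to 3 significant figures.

L = 4000 bits.
Propagation delay = 370 / 2.3e+08 = 1.6087 μs.
Transmission budget = 2.18 − 1.6087 = 0.571304 μs.
R ≥ L / t_tx = 4000 bits / 5.71304e-07 s = 7.00 Gbps.

7.00 Gbps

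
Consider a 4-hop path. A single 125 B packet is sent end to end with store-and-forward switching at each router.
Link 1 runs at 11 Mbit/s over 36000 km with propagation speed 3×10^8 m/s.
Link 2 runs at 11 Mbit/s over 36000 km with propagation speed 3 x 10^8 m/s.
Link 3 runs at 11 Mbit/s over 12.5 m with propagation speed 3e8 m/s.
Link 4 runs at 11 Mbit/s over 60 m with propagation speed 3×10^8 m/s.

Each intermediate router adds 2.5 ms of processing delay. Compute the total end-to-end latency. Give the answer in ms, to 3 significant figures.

248 ms

L = 125 × 8 = 1000 bits.
Transmission delay per hop = L/R = 1000/11000000 = 0.0909091 ms; 4 hops → 0.363636 ms.
Propagation delays (d/s per hop): 120, 120, 4.16667e-05, 0.0002 ms; sum = 240 ms.
Processing at 3 router(s): 3 × 2.5 ms = 7.5 ms.
End-to-end = 248 ms.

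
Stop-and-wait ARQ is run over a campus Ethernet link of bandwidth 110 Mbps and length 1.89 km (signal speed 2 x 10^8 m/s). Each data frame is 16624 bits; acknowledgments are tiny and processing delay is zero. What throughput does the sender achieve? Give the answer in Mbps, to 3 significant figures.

t_tx = L/R = 16624/110000000 = 0.000151127 s.
t_prop = 1890/200000000 = 9.45e-06 s; RTT = 1.89e-05 s.
Cycle = t_tx + RTT = 0.000170027 s.
Throughput = L / cycle = 16624 / 0.000170027 = 97.8 Mbps.

97.8 Mbps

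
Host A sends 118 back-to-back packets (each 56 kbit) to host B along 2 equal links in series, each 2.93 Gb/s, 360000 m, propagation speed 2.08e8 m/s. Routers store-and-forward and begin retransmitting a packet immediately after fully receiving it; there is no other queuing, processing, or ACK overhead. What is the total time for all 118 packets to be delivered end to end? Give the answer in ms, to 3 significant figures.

5.74 ms

Per-hop transmission t_tx = L/R = 56000/2930000000 = 0.0191126 ms.
Per-hop propagation t_prop = 360000/208000000 = 1.73077 ms.
Pipeline fill: first packet needs 2·t_tx to clear all hops; remaining 117 packets each add one t_tx.
Total = (2+118-1)·t_tx + 2·t_prop = 119·0.0191126 + 2·1.73077 = 5.74 ms.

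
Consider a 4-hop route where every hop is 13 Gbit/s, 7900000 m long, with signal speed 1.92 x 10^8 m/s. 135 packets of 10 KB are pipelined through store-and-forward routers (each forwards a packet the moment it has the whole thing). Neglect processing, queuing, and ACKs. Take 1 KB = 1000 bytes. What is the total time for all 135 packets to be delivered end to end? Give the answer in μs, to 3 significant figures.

165000 μs

Per-hop transmission t_tx = L/R = 80000/13000000000 = 6.15385 μs.
Per-hop propagation t_prop = 7900000/192000000 = 41145.8 μs.
Pipeline fill: first packet needs 4·t_tx to clear all hops; remaining 134 packets each add one t_tx.
Total = (4+135-1)·t_tx + 4·t_prop = 138·6.15385 + 4·41145.8 = 165000 μs.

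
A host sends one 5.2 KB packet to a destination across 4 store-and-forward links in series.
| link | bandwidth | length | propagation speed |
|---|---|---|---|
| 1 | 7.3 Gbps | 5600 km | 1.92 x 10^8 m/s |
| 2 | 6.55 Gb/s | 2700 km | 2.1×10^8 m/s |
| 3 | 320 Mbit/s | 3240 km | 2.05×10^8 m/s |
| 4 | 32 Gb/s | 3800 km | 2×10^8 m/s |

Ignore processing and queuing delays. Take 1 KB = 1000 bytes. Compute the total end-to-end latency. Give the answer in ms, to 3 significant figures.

L = 41600 bits.
Transmission delays (L/R per hop): 0.00569863, 0.00635115, 0.13, 0.0013 ms; sum = 0.14335 ms.
Propagation delays (d/s per hop): 29.1667, 12.8571, 15.8049, 19 ms; sum = 76.8287 ms.
End-to-end = 77.0 ms.

77.0 ms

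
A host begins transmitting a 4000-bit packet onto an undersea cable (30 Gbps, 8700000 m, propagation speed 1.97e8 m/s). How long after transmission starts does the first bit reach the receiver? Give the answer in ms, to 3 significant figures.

First bit experiences only propagation delay: d/s = 8700000/197000000 = 44.2 ms.

44.2 ms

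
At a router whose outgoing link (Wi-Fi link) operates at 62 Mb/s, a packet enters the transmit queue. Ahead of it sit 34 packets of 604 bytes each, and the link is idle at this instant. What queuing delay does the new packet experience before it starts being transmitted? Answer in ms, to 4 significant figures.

2.650 ms

Each queued packet: L/R = 4832/62000000 = 0.0779355 ms.
34 queued → 2.64981 ms.
Queuing delay = 2.650 ms.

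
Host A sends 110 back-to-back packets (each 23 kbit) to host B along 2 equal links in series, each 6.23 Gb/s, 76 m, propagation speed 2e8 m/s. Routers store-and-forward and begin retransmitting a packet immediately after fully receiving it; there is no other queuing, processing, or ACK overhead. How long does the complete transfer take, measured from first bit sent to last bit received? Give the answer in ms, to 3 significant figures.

Per-hop transmission t_tx = L/R = 23000/6230000000 = 0.00369181 ms.
Per-hop propagation t_prop = 76/200000000 = 0.00038 ms.
Pipeline fill: first packet needs 2·t_tx to clear all hops; remaining 109 packets each add one t_tx.
Total = (2+110-1)·t_tx + 2·t_prop = 111·0.00369181 + 2·0.00038 = 0.411 ms.

0.411 ms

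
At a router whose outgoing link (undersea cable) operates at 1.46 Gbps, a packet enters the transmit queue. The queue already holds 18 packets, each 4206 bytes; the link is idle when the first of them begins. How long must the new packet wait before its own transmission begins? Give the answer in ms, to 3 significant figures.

0.415 ms

Each queued packet: L/R = 33648/1460000000 = 0.0230466 ms.
18 queued → 0.414838 ms.
Queuing delay = 0.415 ms.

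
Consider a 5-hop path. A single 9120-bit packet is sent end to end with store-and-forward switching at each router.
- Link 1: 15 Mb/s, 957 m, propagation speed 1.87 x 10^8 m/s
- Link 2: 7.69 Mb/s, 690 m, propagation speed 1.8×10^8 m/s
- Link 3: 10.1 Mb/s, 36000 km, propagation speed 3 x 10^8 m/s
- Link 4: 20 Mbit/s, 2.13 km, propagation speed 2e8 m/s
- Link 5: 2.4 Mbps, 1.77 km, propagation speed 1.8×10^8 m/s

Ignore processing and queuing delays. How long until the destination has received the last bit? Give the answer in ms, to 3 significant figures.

127 ms

Transmission delays (L/R per hop): 0.608, 1.18596, 0.90297, 0.456, 3.8 ms; sum = 6.95293 ms.
Propagation delays (d/s per hop): 0.00511765, 0.00383333, 120, 0.01065, 0.00983333 ms; sum = 120.029 ms.
End-to-end = 127 ms.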